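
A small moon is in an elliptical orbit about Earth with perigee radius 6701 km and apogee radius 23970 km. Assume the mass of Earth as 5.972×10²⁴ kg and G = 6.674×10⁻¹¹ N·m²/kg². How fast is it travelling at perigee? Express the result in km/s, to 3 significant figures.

v ≈ 9.64 km/s

μ = GM = 6.674×10⁻¹¹ × 5.972×10²⁴ = 3.986×10¹⁴ m³/s².
Semi-major axis a = (r_p + r_a)/2 = 15336 km = 1.534×10⁷ m.
Vis-viva: v² = μ(2/r − 1/a) = 3.986×10¹⁴ × (2.985×10⁻⁷ − 6.521×10⁻⁸) = 9.297×10⁷ m²/s².
v = 9642 m/s = 9.642 km/s.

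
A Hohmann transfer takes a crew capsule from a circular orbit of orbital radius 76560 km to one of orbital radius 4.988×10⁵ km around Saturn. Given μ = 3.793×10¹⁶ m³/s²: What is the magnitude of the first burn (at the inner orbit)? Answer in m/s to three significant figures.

Δv ≈ 7050 m/s

r₁ = 76560 km = 7.656×10⁷ m.
r₂ = 4.988×10⁵ km = 4.988×10⁸ m.
Transfer ellipse a_t = (r₁ + r₂)/2 = 2.877×10⁸ m.
At r₁: circular v_c1 = √(μ/r₁) = 22260 m/s; transfer-perikrone v_p = √[μ(2/r₁ − 1/a_t)] = 29310 m/s.
Δv₁ = v_p − v_c1 = 7051 m/s.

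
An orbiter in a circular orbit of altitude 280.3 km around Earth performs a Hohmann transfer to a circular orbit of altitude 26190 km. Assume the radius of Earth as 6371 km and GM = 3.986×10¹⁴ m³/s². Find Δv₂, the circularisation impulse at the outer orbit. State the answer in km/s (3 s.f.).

r₁ = 6371 + 280.3 = 6651.3 km = 6.6513×10⁶ m.
r₂ = 6371 + 26190 = 32561 km = 3.2561×10⁷ m.
Transfer ellipse a_t = (r₁ + r₂)/2 = 1.961×10⁷ m.
At r₁: circular v_c1 = √(μ/r₁) = 7741 m/s; transfer-perigee v_p = √[μ(2/r₁ − 1/a_t)] = 9976 m/s.
At r₂: circular v_c2 = √(μ/r₂) = 3499 m/s; transfer-apogee v_a = √[μ(2/r₂ − 1/a_t)] = 2038 m/s.
Δv₂ = v_c2 − v_a = 1461 m/s.
= 1.461 km/s.

Δv ≈ 1.46 km/s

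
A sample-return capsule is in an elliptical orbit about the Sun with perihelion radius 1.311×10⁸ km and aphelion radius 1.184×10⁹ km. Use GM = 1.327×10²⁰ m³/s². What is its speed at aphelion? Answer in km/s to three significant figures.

v ≈ 4.73 km/s

Semi-major axis a = (r_p + r_a)/2 = 6.5755×10⁸ km = 6.576×10¹¹ m.
Vis-viva: v² = μ(2/r − 1/a) = 1.327×10²⁰ × (1.689×10⁻¹² − 1.521×10⁻¹²) = 2.235×10⁷ m²/s².
v = 4727 m/s = 4.727 km/s.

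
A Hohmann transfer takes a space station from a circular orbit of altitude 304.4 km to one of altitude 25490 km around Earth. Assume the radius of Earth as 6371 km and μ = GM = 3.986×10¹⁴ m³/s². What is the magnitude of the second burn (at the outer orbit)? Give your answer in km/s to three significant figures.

Δv ≈ 1.46 km/s

r₁ = 6371 + 304.4 = 6675.4 km = 6.6754×10⁶ m.
r₂ = 6371 + 25490 = 31861 km = 3.1861×10⁷ m.
Transfer ellipse a_t = (r₁ + r₂)/2 = 1.927×10⁷ m.
At r₁: circular v_c1 = √(μ/r₁) = 7727 m/s; transfer-perigee v_p = √[μ(2/r₁ − 1/a_t)] = 9937 m/s.
At r₂: circular v_c2 = √(μ/r₂) = 3537 m/s; transfer-apogee v_a = √[μ(2/r₂ − 1/a_t)] = 2082 m/s.
Δv₂ = v_c2 − v_a = 1455 m/s.
= 1.455 km/s.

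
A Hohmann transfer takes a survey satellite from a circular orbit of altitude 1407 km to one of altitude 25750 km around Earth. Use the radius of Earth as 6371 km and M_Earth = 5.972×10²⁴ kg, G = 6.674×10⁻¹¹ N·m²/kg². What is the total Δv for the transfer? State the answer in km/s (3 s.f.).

Δv_total ≈ 3.25 km/s

μ = GM = 6.674×10⁻¹¹ × 5.972×10²⁴ = 3.986×10¹⁴ m³/s².
r₁ = 6371 + 1407 = 7778.0 km = 7.7780×10⁶ m.
r₂ = 6371 + 25750 = 32121 km = 3.2121×10⁷ m.
Transfer ellipse a_t = (r₁ + r₂)/2 = 1.995×10⁷ m.
At r₁: circular v_c1 = √(μ/r₁) = 7158 m/s; transfer-perigee v_p = √[μ(2/r₁ − 1/a_t)] = 9083 m/s.
Δv₁ = v_p − v_c1 = 1925 m/s.
At r₂: circular v_c2 = √(μ/r₂) = 3523 m/s; transfer-apogee v_a = √[μ(2/r₂ − 1/a_t)] = 2200 m/s.
Δv₂ = v_c2 − v_a = 1323 m/s.
Total Δv = Δv₁ + Δv₂ = 3248 m/s = 3.248 km/s.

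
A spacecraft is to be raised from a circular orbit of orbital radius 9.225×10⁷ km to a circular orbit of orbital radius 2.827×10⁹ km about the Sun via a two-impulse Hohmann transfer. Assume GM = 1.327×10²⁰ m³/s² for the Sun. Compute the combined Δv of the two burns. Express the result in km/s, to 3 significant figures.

Δv_total ≈ 20.0 km/s

r₁ = 9.225×10⁷ km = 9.225×10¹⁰ m.
r₂ = 2.827×10⁹ km = 2.827×10¹² m.
Transfer ellipse a_t = (r₁ + r₂)/2 = 1.460×10¹² m.
At r₁: circular v_c1 = √(μ/r₁) = 37930 m/s; transfer-perihelion v_p = √[μ(2/r₁ − 1/a_t)] = 52780 m/s.
Δv₁ = v_p − v_c1 = 14860 m/s.
At r₂: circular v_c2 = √(μ/r₂) = 6851 m/s; transfer-aphelion v_a = √[μ(2/r₂ − 1/a_t)] = 1722 m/s.
Δv₂ = v_c2 − v_a = 5129 m/s.
Total Δv = Δv₁ + Δv₂ = 19980 m/s = 19.98 km/s.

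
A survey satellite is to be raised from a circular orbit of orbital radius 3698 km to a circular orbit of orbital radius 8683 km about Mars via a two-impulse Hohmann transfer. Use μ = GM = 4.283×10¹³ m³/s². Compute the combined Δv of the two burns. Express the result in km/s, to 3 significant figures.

Δv_total ≈ 1.13 km/s

r₁ = 3698 km = 3.698×10⁶ m.
r₂ = 8683 km = 8.683×10⁶ m.
Transfer ellipse a_t = (r₁ + r₂)/2 = 6.190×10⁶ m.
At r₁: circular v_c1 = √(μ/r₁) = 3403 m/s; transfer-periapsis v_p = √[μ(2/r₁ − 1/a_t)] = 4031 m/s.
Δv₁ = v_p − v_c1 = 627.3 m/s.
At r₂: circular v_c2 = √(μ/r₂) = 2221 m/s; transfer-apoapsis v_a = √[μ(2/r₂ − 1/a_t)] = 1717 m/s.
Δv₂ = v_c2 − v_a = 504.4 m/s.
Total Δv = Δv₁ + Δv₂ = 1132 m/s = 1.132 km/s.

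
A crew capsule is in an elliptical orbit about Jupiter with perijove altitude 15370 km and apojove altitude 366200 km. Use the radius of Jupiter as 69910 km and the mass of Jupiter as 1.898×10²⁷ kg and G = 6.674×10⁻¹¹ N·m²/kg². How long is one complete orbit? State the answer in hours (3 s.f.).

T ≈ 20.6 hours

μ = GM = 6.674×10⁻¹¹ × 1.898×10²⁷ = 1.267×10¹⁷ m³/s².
r_p = 69910 + 15370 = 85280 km = 8.5280×10⁷ m.
r_a = 69910 + 366200 = 436110 km = 4.3611×10⁸ m.
Semi-major axis a = (r_p + r_a)/2 = (85280 + 4.3611×10⁵)/2 = 2.6070×10⁵ km = 2.607×10⁸ m.
By Kepler's third law T = 2π√(a³/μ) = 2π × 1.183×10⁴ = 7.431×10⁴ s.
= 20.64 hours.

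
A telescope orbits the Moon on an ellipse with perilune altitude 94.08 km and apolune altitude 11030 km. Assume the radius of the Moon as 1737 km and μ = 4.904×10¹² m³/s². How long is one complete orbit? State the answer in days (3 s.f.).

T ≈ 0.648 days

r_p = 1737 + 94.08 = 1831.1 km = 1.8311×10⁶ m.
r_a = 1737 + 11030 = 12767 km = 1.2767×10⁷ m.
Semi-major axis a = (r_p + r_a)/2 = (1831.1 + 12767)/2 = 7299.0 km = 7.299×10⁶ m.
By Kepler's third law T = 2π√(a³/μ) = 2π × 8.905×10³ = 5.595×10⁴ s.
= 0.6476 days.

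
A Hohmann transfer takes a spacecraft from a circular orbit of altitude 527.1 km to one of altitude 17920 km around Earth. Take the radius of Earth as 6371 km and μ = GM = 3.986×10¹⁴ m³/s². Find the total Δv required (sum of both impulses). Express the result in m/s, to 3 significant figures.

Δv_total ≈ 3240 m/s

r₁ = 6371 + 527.1 = 6898.1 km = 6.8981×10⁶ m.
r₂ = 6371 + 17920 = 24291 km = 2.4291×10⁷ m.
Transfer ellipse a_t = (r₁ + r₂)/2 = 1.559×10⁷ m.
At r₁: circular v_c1 = √(μ/r₁) = 7602 m/s; transfer-perigee v_p = √[μ(2/r₁ − 1/a_t)] = 9487 m/s.
Δv₁ = v_p − v_c1 = 1886 m/s.
At r₂: circular v_c2 = √(μ/r₂) = 4051 m/s; transfer-apogee v_a = √[μ(2/r₂ − 1/a_t)] = 2694 m/s.
Δv₂ = v_c2 − v_a = 1357 m/s.
Total Δv = Δv₁ + Δv₂ = 3242 m/s.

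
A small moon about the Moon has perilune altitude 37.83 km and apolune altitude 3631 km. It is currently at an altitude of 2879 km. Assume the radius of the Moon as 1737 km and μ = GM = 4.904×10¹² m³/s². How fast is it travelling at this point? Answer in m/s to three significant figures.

v ≈ 867 m/s

r_p = 1737 + 37.83 = 1774.8 km = 1.7748×10⁶ m.
r_a = 1737 + 3631 = 5368.0 km = 5.3680×10⁶ m.
r = 1737 + 2879 = 4616.0 km = 4.616×10⁶ m.
Semi-major axis a = (r_p + r_a)/2 = 3571.4 km = 3.571×10⁶ m.
Vis-viva: v² = μ(2/r − 1/a) = 4.904×10¹² × (4.333×10⁻⁷ − 2.800×10⁻⁷) = 7.517×10⁵ m²/s².
v = 867.0 m/s.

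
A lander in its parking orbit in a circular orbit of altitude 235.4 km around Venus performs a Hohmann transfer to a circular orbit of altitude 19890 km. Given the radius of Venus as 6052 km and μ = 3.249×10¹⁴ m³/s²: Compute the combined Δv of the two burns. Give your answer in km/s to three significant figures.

r₁ = 6052 + 235.4 = 6287.4 km = 6.2874×10⁶ m.
r₂ = 6052 + 19890 = 25942 km = 2.5942×10⁷ m.
Transfer ellipse a_t = (r₁ + r₂)/2 = 1.611×10⁷ m.
At r₁: circular v_c1 = √(μ/r₁) = 7189 m/s; transfer-periapsis v_p = √[μ(2/r₁ − 1/a_t)] = 9121 m/s.
Δv₁ = v_p − v_c1 = 1932 m/s.
At r₂: circular v_c2 = √(μ/r₂) = 3539 m/s; transfer-apoapsis v_a = √[μ(2/r₂ − 1/a_t)] = 2211 m/s.
Δv₂ = v_c2 − v_a = 1328 m/s.
Total Δv = Δv₁ + Δv₂ = 3261 m/s = 3.261 km/s.

Δv_total ≈ 3.26 km/s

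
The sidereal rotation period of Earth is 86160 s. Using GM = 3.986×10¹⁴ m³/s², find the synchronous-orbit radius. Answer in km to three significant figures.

r_sync ≈ 42200 km

A synchronous orbit has period T, so by Kepler's third law a = (μT²/4π²)^(1/3).
μT²/4π² = 3.986×10¹⁴ × (8.616×10⁴)² / 39.48 = 7.495×10²² m³.
a = 4.216×10⁷ m = 42163 km.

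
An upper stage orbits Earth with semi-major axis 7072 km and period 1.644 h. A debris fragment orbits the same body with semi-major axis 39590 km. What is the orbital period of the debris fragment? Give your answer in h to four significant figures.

Kepler's third law: T² ∝ a³, so T₂ = T₁ (a₂/a₁)^(3/2).
a₂/a₁ = 5.598, (a₂/a₁)^(3/2) = 13.25.
T₂ = 1.644 × 13.25 = 21.78 h.

T₂ ≈ 21.78 h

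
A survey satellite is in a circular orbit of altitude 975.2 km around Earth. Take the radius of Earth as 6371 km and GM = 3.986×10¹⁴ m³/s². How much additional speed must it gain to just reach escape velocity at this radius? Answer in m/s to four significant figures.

Δv ≈ 3051 m/s

r = 6371 + 975.2 = 7346.2 km = 7.3462×10⁶ m.
Circular speed v_c = √(μ/r) = 7366 m/s.
Escape speed v_esc = √(2μ/r) = √2 × v_c = 10420 m/s.
Δv = v_esc − v_c = 3051 m/s.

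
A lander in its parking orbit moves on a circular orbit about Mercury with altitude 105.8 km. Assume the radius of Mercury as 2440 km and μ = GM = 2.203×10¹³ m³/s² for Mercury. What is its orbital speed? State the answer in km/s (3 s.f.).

v ≈ 2.94 km/s

r = 2440 + 105.8 = 2545.8 km = 2.5458×10⁶ m.
For a circular orbit v = √(μ/r) = √(2.203×10¹³ / 2.546×10⁶) = √(8.653×10⁶) = 2942 m/s.
That is 2.942 km/s.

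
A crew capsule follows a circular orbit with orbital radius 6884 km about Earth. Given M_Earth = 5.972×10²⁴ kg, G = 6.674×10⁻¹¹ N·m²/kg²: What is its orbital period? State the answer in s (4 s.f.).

T ≈ 5684 s

μ = GM = 6.674×10⁻¹¹ × 5.972×10²⁴ = 3.986×10¹⁴ m³/s².
r = 6884 km = 6.884×10⁶ m.
Kepler's third law: T = 2π√(r³/μ) = 2π√((6.884×10⁶)³ / 3.986×10¹⁴).
r³/μ = 8.185×10⁵ s², so T = 2π × 9.047×10² = 5.684×10³ s.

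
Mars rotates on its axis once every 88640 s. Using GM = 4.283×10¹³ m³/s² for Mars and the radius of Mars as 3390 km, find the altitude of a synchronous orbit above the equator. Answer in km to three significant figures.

A synchronous orbit has period T, so by Kepler's third law a = (μT²/4π²)^(1/3).
μT²/4π² = 4.283×10¹³ × (8.864×10⁴)² / 39.48 = 8.524×10²¹ m³.
a = 2.043×10⁷ m = 20428 km.
Altitude h = a − R = 20428 − 3390 = 17038 km.

h_sync ≈ 17000 km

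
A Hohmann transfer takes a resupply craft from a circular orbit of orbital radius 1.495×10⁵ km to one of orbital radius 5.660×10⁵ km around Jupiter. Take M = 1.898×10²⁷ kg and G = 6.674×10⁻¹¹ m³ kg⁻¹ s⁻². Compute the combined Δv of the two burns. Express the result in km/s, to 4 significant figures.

μ = GM = 6.674×10⁻¹¹ × 1.898×10²⁷ = 1.267×10¹⁷ m³/s².
r₁ = 1.495×10⁵ km = 1.495×10⁸ m.
r₂ = 5.660×10⁵ km = 5.660×10⁸ m.
Transfer ellipse a_t = (r₁ + r₂)/2 = 3.578×10⁸ m.
At r₁: circular v_c1 = √(μ/r₁) = 29110 m/s; transfer-perijove v_p = √[μ(2/r₁ − 1/a_t)] = 36610 m/s.
Δv₁ = v_p − v_c1 = 7505 m/s.
At r₂: circular v_c2 = √(μ/r₂) = 14960 m/s; transfer-apojove v_a = √[μ(2/r₂ − 1/a_t)] = 9671 m/s.
Δv₂ = v_c2 − v_a = 5289 m/s.
Total Δv = Δv₁ + Δv₂ = 12790 m/s = 12.79 km/s.

Δv_total ≈ 12.79 km/s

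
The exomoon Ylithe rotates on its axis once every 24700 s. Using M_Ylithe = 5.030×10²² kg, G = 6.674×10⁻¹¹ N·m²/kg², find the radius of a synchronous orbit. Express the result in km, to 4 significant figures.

r_sync ≈ 3730 km

μ = GM = 6.674×10⁻¹¹ × 5.030×10²² = 3.357×10¹² m³/s².
A synchronous orbit has period T, so by Kepler's third law a = (μT²/4π²)^(1/3).
μT²/4π² = 3.357×10¹² × (2.470×10⁴)² / 39.48 = 5.188×10¹⁹ m³.
a = 3.730×10⁶ m = 3729.6 km.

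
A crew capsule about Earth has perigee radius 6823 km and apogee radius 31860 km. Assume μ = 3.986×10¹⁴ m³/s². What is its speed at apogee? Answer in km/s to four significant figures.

Semi-major axis a = (r_p + r_a)/2 = 19342 km = 1.934×10⁷ m.
Vis-viva: v² = μ(2/r − 1/a) = 3.986×10¹⁴ × (6.277×10⁻⁸ − 5.170×10⁻⁸) = 4.413×10⁶ m²/s².
v = 2101 m/s = 2.101 km/s.

v ≈ 2.101 km/s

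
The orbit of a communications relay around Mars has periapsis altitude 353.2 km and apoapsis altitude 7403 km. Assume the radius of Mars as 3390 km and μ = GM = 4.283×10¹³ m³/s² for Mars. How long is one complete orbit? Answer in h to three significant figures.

r_p = 3390 + 353.2 = 3743.2 km = 3.7432×10⁶ m.
r_a = 3390 + 7403 = 10793 km = 1.0793×10⁷ m.
Semi-major axis a = (r_p + r_a)/2 = (3743.2 + 10793)/2 = 7268.1 km = 7.268×10⁶ m.
By Kepler's third law T = 2π√(a³/μ) = 2π × 2.994×10³ = 1.881×10⁴ s.
= 5.226 h.

T ≈ 5.23 h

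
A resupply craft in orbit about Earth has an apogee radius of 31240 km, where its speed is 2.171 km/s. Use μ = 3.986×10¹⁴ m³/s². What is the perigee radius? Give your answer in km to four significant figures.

perigee radius ≈ 7077 km

r_a = 3.124×10⁷ m.
Specific energy ε = v²/2 − μ/r = -1.040×10⁷ J/kg, so a = −μ/(2ε) = 1.916×10⁷ m.
The apsides satisfy r_p + r_a = 2a, so the perigee radius is 2a − r_a = 7.077×10⁶ m = 7077.1 km.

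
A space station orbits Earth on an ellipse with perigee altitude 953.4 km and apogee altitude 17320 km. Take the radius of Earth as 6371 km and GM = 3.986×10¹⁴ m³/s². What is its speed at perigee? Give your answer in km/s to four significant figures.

r_p = 6371 + 953.4 = 7324.4 km = 7.3244×10⁶ m.
r_a = 6371 + 17320 = 23691 km = 2.3691×10⁷ m.
Semi-major axis a = (r_p + r_a)/2 = 15508 km = 1.551×10⁷ m.
Vis-viva: v² = μ(2/r − 1/a) = 3.986×10¹⁴ × (2.731×10⁻⁷ − 6.448×10⁻⁸) = 8.314×10⁷ m²/s².
v = 9118 m/s = 9.118 km/s.

v ≈ 9.118 km/s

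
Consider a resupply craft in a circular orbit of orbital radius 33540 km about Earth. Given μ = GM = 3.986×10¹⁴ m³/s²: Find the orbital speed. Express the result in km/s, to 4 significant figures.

r = 33540 km = 3.354×10⁷ m.
For a circular orbit v = √(μ/r) = √(3.986×10¹⁴ / 3.354×10⁷) = √(1.188×10⁷) = 3447 m/s.
That is 3.447 km/s.

v ≈ 3.447 km/s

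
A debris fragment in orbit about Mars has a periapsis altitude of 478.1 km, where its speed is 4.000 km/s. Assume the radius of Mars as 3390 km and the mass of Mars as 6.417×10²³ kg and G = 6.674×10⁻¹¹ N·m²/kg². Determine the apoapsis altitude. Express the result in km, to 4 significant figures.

apoapsis altitude ≈ 6684 km

μ = GM = 6.674×10⁻¹¹ × 6.417×10²³ = 4.283×10¹³ m³/s².
r_p = 3390 + 478.1 = 3868.1 km = 3.868×10⁶ m.
Specific energy ε = v²/2 − μ/r = -3.072×10⁶ J/kg, so a = −μ/(2ε) = 6.971×10⁶ m.
The apsides satisfy r_p + r_a = 2a, so the apoapsis radius is 2a − r_p = 1.007×10⁷ m = 10074 km.
Apoapsis altitude = 10074 − 3390 = 6683.6 km.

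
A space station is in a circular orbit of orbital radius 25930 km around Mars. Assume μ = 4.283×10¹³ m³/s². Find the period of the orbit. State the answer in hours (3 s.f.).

T ≈ 35.2 hours

r = 25930 km = 2.593×10⁷ m.
Kepler's third law: T = 2π√(r³/μ) = 2π√((2.593×10⁷)³ / 4.283×10¹³).
r³/μ = 4.071×10⁸ s², so T = 2π × 2.018×10⁴ = 1.268×10⁵ s.
Converting: 1.268×10⁵ s ÷ 3600 = 35.21 hours.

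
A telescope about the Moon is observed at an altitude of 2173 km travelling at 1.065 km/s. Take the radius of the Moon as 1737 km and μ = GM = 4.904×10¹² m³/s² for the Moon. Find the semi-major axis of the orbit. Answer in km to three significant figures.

r = 1737 + 2173 = 3910.0 km = 3.910×10⁶ m.
Vis-viva rearranged: 1/a = 2/r − v²/μ = 5.115×10⁻⁷ − 2.313×10⁻⁷ = 2.802×10⁻⁷ m⁻¹.
a = 3.569×10⁶ m = 3568.6 km.

a ≈ 3570 km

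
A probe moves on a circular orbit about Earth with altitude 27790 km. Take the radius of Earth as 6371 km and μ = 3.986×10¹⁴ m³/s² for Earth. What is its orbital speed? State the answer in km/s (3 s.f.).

v ≈ 3.42 km/s

r = 6371 + 27790 = 34161 km = 3.4161×10⁷ m.
For a circular orbit v = √(μ/r) = √(3.986×10¹⁴ / 3.416×10⁷) = √(1.167×10⁷) = 3416 m/s.
That is 3.416 km/s.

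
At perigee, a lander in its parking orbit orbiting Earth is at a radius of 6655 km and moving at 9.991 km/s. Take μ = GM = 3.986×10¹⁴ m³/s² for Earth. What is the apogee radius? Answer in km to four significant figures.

r_p = 6.655×10⁶ m.
Specific energy ε = v²/2 − μ/r = -9.985×10⁶ J/kg, so a = −μ/(2ε) = 1.996×10⁷ m.
The apsides satisfy r_p + r_a = 2a, so the apogee radius is 2a − r_p = 3.327×10⁷ m = 33266 km.

apogee radius ≈ 33270 km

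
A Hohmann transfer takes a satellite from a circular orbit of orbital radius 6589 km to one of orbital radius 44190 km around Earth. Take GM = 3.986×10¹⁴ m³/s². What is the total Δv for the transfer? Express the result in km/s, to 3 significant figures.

r₁ = 6589 km = 6.589×10⁶ m.
r₂ = 44190 km = 4.419×10⁷ m.
Transfer ellipse a_t = (r₁ + r₂)/2 = 2.539×10⁷ m.
At r₁: circular v_c1 = √(μ/r₁) = 7778 m/s; transfer-perigee v_p = √[μ(2/r₁ − 1/a_t)] = 10260 m/s.
Δv₁ = v_p − v_c1 = 2483 m/s.
At r₂: circular v_c2 = √(μ/r₂) = 3003 m/s; transfer-apogee v_a = √[μ(2/r₂ − 1/a_t)] = 1530 m/s.
Δv₂ = v_c2 − v_a = 1473 m/s.
Total Δv = Δv₁ + Δv₂ = 3957 m/s = 3.957 km/s.

Δv_total ≈ 3.96 km/s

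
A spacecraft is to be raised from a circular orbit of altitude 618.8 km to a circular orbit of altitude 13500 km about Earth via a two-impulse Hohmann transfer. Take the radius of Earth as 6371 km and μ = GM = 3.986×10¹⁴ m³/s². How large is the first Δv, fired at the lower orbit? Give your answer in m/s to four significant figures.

r₁ = 6371 + 618.8 = 6989.8 km = 6.9898×10⁶ m.
r₂ = 6371 + 13500 = 19871 km = 1.9871×10⁷ m.
Transfer ellipse a_t = (r₁ + r₂)/2 = 1.343×10⁷ m.
At r₁: circular v_c1 = √(μ/r₁) = 7552 m/s; transfer-perigee v_p = √[μ(2/r₁ − 1/a_t)] = 9185 m/s.
Δv₁ = v_p − v_c1 = 1634 m/s.

Δv ≈ 1634 m/s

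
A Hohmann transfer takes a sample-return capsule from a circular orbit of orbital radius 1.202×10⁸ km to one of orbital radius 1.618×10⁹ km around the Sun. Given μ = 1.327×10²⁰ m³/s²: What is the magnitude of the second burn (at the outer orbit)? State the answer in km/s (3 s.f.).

Δv ≈ 5.69 km/s

r₁ = 1.202×10⁸ km = 1.202×10¹¹ m.
r₂ = 1.618×10⁹ km = 1.618×10¹² m.
Transfer ellipse a_t = (r₁ + r₂)/2 = 8.691×10¹¹ m.
At r₁: circular v_c1 = √(μ/r₁) = 33230 m/s; transfer-perihelion v_p = √[μ(2/r₁ − 1/a_t)] = 45340 m/s.
At r₂: circular v_c2 = √(μ/r₂) = 9056 m/s; transfer-aphelion v_a = √[μ(2/r₂ − 1/a_t)] = 3368 m/s.
Δv₂ = v_c2 − v_a = 5688 m/s.
= 5.688 km/s.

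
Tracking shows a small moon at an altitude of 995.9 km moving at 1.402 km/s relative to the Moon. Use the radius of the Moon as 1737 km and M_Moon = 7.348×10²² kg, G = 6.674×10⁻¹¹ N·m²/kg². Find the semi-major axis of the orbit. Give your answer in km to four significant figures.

a ≈ 3021 km

μ = GM = 6.674×10⁻¹¹ × 7.348×10²² = 4.904×10¹² m³/s².
r = 1737 + 995.9 = 2732.9 km = 2.733×10⁶ m.
Specific orbital energy ε = v²/2 − μ/r = (1402)²/2 − 4.904×10¹²/2.733×10⁶ = -8.116×10⁵ J/kg.
Since ε = −μ/(2a), a = −μ/(2ε) = 3.021×10⁶ m = 3021.0 km.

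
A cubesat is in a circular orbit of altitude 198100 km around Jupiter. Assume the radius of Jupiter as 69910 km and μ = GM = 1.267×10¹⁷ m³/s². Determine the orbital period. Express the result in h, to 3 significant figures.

r = 69910 + 198100 = 268010 km = 2.6801×10⁸ m.
Kepler's third law: T = 2π√(r³/μ) = 2π√((2.680×10⁸)³ / 1.267×10¹⁷).
r³/μ = 1.519×10⁸ s², so T = 2π × 1.233×10⁴ = 7.745×10⁴ s.
Converting: 7.745×10⁴ s ÷ 3600 = 21.51 h.

T ≈ 21.5 h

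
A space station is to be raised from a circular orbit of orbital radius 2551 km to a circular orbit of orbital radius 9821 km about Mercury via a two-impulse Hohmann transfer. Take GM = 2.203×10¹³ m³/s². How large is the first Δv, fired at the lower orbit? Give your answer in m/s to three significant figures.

r₁ = 2551 km = 2.551×10⁶ m.
r₂ = 9821 km = 9.821×10⁶ m.
Transfer ellipse a_t = (r₁ + r₂)/2 = 6.186×10⁶ m.
At r₁: circular v_c1 = √(μ/r₁) = 2939 m/s; transfer-periherm v_p = √[μ(2/r₁ − 1/a_t)] = 3703 m/s.
Δv₁ = v_p − v_c1 = 764.1 m/s.

Δv ≈ 764 m/s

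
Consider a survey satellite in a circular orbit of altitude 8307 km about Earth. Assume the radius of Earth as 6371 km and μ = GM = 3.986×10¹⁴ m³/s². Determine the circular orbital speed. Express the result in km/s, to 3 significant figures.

r = 6371 + 8307 = 14678 km = 1.4678×10⁷ m.
For a circular orbit v = √(μ/r) = √(3.986×10¹⁴ / 1.468×10⁷) = √(2.716×10⁷) = 5211 m/s.
That is 5.211 km/s.

v ≈ 5.21 km/s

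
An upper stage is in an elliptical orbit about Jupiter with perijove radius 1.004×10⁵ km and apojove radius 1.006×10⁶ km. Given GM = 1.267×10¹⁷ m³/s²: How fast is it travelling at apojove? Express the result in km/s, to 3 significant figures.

v ≈ 4.78 km/s

Semi-major axis a = (r_p + r_a)/2 = 5.5320×10⁵ km = 5.532×10⁸ m.
Vis-viva: v² = μ(2/r − 1/a) = 1.267×10¹⁷ × (1.988×10⁻⁹ − 1.808×10⁻⁹) = 2.286×10⁷ m²/s².
v = 4781 m/s = 4.781 km/s.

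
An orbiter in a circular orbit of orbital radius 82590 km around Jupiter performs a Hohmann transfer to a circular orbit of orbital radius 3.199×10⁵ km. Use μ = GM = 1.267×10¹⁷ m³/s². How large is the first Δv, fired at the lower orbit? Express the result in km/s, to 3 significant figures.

Δv ≈ 10.2 km/s

r₁ = 82590 km = 8.259×10⁷ m.
r₂ = 3.199×10⁵ km = 3.199×10⁸ m.
Transfer ellipse a_t = (r₁ + r₂)/2 = 2.012×10⁸ m.
At r₁: circular v_c1 = √(μ/r₁) = 39170 m/s; transfer-perijove v_p = √[μ(2/r₁ − 1/a_t)] = 49380 m/s.
Δv₁ = v_p − v_c1 = 10210 m/s.
= 10.21 km/s.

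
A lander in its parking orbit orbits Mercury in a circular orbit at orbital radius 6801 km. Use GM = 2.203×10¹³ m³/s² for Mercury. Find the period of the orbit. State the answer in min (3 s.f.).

r = 6801 km = 6.801×10⁶ m.
Kepler's third law: T = 2π√(r³/μ) = 2π√((6.801×10⁶)³ / 2.203×10¹³).
r³/μ = 1.428×10⁷ s², so T = 2π × 3.779×10³ = 2.374×10⁴ s.
Converting: 2.374×10⁴ s ÷ 60.00 = 395.7 min.

T ≈ 396 min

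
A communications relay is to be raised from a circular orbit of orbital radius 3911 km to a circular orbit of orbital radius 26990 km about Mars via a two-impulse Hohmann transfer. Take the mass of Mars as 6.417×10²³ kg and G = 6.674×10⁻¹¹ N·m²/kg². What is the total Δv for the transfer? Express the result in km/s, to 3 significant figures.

μ = GM = 6.674×10⁻¹¹ × 6.417×10²³ = 4.283×10¹³ m³/s².
r₁ = 3911 km = 3.911×10⁶ m.
r₂ = 26990 km = 2.699×10⁷ m.
Transfer ellipse a_t = (r₁ + r₂)/2 = 1.545×10⁷ m.
At r₁: circular v_c1 = √(μ/r₁) = 3309 m/s; transfer-periapsis v_p = √[μ(2/r₁ − 1/a_t)] = 4374 m/s.
Δv₁ = v_p − v_c1 = 1065 m/s.
At r₂: circular v_c2 = √(μ/r₂) = 1260 m/s; transfer-apoapsis v_a = √[μ(2/r₂ − 1/a_t)] = 633.8 m/s.
Δv₂ = v_c2 − v_a = 625.9 m/s.
Total Δv = Δv₁ + Δv₂ = 1690 m/s = 1.690 km/s.

Δv_total ≈ 1.69 km/s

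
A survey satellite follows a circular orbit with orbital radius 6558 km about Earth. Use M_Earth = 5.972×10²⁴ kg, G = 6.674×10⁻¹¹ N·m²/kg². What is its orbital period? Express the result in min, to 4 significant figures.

T ≈ 88.09 min

μ = GM = 6.674×10⁻¹¹ × 5.972×10²⁴ = 3.986×10¹⁴ m³/s².
r = 6558 km = 6.558×10⁶ m.
Kepler's third law: T = 2π√(r³/μ) = 2π√((6.558×10⁶)³ / 3.986×10¹⁴).
r³/μ = 7.076×10⁵ s², so T = 2π × 8.412×10² = 5.285×10³ s.
Converting: 5.285×10³ s ÷ 60.00 = 88.09 min.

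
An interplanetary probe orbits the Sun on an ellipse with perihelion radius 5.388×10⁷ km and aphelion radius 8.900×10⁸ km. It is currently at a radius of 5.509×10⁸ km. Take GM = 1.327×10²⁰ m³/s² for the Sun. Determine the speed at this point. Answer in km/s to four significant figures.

v ≈ 14.16 km/s

Semi-major axis a = (r_p + r_a)/2 = 4.7194×10⁸ km = 4.719×10¹¹ m.
Vis-viva: v² = μ(2/r − 1/a) = 1.327×10²⁰ × (3.630×10⁻¹² − 2.119×10⁻¹²) = 2.006×10⁸ m²/s².
v = 14160 m/s = 14.16 km/s.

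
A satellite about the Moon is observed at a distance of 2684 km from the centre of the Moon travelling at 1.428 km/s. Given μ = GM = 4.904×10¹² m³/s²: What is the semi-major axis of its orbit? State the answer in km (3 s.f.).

a ≈ 3040 km

r = 2.684×10⁶ m.
Vis-viva rearranged: 1/a = 2/r − v²/μ = 7.452×10⁻⁷ − 4.158×10⁻⁷ = 3.293×10⁻⁷ m⁻¹.
a = 3.036×10⁶ m = 3036.4 km.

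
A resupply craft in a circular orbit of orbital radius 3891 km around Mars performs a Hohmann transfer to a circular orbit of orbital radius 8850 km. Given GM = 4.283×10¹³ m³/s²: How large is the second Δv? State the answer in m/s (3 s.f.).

Δv ≈ 481 m/s

r₁ = 3891 km = 3.891×10⁶ m.
r₂ = 8850 km = 8.850×10⁶ m.
Transfer ellipse a_t = (r₁ + r₂)/2 = 6.370×10⁶ m.
At r₁: circular v_c1 = √(μ/r₁) = 3318 m/s; transfer-periapsis v_p = √[μ(2/r₁ − 1/a_t)] = 3910 m/s.
At r₂: circular v_c2 = √(μ/r₂) = 2200 m/s; transfer-apoapsis v_a = √[μ(2/r₂ − 1/a_t)] = 1719 m/s.
Δv₂ = v_c2 − v_a = 480.6 m/s.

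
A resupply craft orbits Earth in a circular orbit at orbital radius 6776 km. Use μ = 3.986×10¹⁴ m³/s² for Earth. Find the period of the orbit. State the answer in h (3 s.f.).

r = 6776 km = 6.776×10⁶ m.
Kepler's third law: T = 2π√(r³/μ) = 2π√((6.776×10⁶)³ / 3.986×10¹⁴).
r³/μ = 7.805×10⁵ s², so T = 2π × 8.835×10² = 5.551×10³ s.
Converting: 5.551×10³ s ÷ 3600 = 1.542 h.

T ≈ 1.54 h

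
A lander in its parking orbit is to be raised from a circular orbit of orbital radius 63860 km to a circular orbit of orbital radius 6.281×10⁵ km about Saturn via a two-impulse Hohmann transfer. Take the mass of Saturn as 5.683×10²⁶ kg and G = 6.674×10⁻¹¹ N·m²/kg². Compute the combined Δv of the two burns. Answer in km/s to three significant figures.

μ = GM = 6.674×10⁻¹¹ × 5.683×10²⁶ = 3.793×10¹⁶ m³/s².
r₁ = 63860 km = 6.386×10⁷ m.
r₂ = 6.281×10⁵ km = 6.281×10⁸ m.
Transfer ellipse a_t = (r₁ + r₂)/2 = 3.460×10⁸ m.
At r₁: circular v_c1 = √(μ/r₁) = 24370 m/s; transfer-perikrone v_p = √[μ(2/r₁ − 1/a_t)] = 32840 m/s.
Δv₁ = v_p − v_c1 = 8466 m/s.
At r₂: circular v_c2 = √(μ/r₂) = 7771 m/s; transfer-apokrone v_a = √[μ(2/r₂ − 1/a_t)] = 3339 m/s.
Δv₂ = v_c2 − v_a = 4432 m/s.
Total Δv = Δv₁ + Δv₂ = 12900 m/s = 12.90 km/s.

Δv_total ≈ 12.9 km/s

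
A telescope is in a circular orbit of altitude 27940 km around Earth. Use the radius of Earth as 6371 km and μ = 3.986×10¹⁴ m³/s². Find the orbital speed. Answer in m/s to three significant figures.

v ≈ 3410 m/s

r = 6371 + 27940 = 34311 km = 3.4311×10⁷ m.
For a circular orbit v = √(μ/r) = √(3.986×10¹⁴ / 3.431×10⁷) = √(1.162×10⁷) = 3408 m/s.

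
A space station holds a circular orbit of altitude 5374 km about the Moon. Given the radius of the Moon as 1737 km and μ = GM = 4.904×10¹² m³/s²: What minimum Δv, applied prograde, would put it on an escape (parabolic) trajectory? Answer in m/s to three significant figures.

r = 1737 + 5374 = 7111.0 km = 7.1110×10⁶ m.
Circular speed v_c = √(μ/r) = 830.4 m/s.
Escape speed v_esc = √(2μ/r) = √2 × v_c = 1174 m/s.
Δv = v_esc − v_c = 344.0 m/s.

Δv ≈ 344 m/s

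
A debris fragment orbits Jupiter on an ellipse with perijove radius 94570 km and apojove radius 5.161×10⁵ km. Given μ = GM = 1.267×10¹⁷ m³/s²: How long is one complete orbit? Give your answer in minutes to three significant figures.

T ≈ 1570 minutes

Semi-major axis a = (r_p + r_a)/2 = (94570 + 5.1610×10⁵)/2 = 3.0534×10⁵ km = 3.053×10⁸ m.
By Kepler's third law T = 2π√(a³/μ) = 2π × 1.499×10⁴ = 9.418×10⁴ s.
= 1570 minutes.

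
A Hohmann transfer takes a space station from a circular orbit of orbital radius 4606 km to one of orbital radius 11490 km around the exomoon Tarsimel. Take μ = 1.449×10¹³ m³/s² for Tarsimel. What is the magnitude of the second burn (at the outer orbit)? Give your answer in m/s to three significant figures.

Δv ≈ 273 m/s

r₁ = 4606 km = 4.606×10⁶ m.
r₂ = 11490 km = 1.149×10⁷ m.
Transfer ellipse a_t = (r₁ + r₂)/2 = 8.048×10⁶ m.
At r₁: circular v_c1 = √(μ/r₁) = 1774 m/s; transfer-periapsis v_p = √[μ(2/r₁ − 1/a_t)] = 2119 m/s.
At r₂: circular v_c2 = √(μ/r₂) = 1123 m/s; transfer-apoapsis v_a = √[μ(2/r₂ − 1/a_t)] = 849.6 m/s.
Δv₂ = v_c2 − v_a = 273.4 m/s.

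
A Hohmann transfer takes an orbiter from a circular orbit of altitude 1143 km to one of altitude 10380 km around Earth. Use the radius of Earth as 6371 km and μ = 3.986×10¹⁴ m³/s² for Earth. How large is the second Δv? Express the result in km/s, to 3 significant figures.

Δv ≈ 1.04 km/s

r₁ = 6371 + 1143 = 7514.0 km = 7.5140×10⁶ m.
r₂ = 6371 + 10380 = 16751 km = 1.6751×10⁷ m.
Transfer ellipse a_t = (r₁ + r₂)/2 = 1.213×10⁷ m.
At r₁: circular v_c1 = √(μ/r₁) = 7283 m/s; transfer-perigee v_p = √[μ(2/r₁ − 1/a_t)] = 8558 m/s.
At r₂: circular v_c2 = √(μ/r₂) = 4878 m/s; transfer-apogee v_a = √[μ(2/r₂ − 1/a_t)] = 3839 m/s.
Δv₂ = v_c2 − v_a = 1039 m/s.
= 1.039 km/s.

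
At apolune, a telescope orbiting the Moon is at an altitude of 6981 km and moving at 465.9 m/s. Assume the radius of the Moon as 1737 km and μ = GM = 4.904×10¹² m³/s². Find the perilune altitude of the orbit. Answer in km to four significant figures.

perilune altitude ≈ 347.2 km

r_a = 1737 + 6981 = 8718.0 km = 8.718×10⁶ m.
Specific energy ε = v²/2 − μ/r = -4.540×10⁵ J/kg, so a = −μ/(2ε) = 5.401×10⁶ m.
The apsides satisfy r_p + r_a = 2a, so the perilune radius is 2a − r_a = 2.084×10⁶ m = 2084.2 km.
Perilune altitude = 2084.2 − 1737 = 347.17 km.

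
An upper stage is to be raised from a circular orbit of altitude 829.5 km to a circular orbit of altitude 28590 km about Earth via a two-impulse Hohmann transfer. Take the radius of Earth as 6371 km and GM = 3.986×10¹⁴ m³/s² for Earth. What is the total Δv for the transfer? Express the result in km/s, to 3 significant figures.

r₁ = 6371 + 829.5 = 7200.5 km = 7.2005×10⁶ m.
r₂ = 6371 + 28590 = 34961 km = 3.4961×10⁷ m.
Transfer ellipse a_t = (r₁ + r₂)/2 = 2.108×10⁷ m.
At r₁: circular v_c1 = √(μ/r₁) = 7440 m/s; transfer-perigee v_p = √[μ(2/r₁ − 1/a_t)] = 9582 m/s.
Δv₁ = v_p − v_c1 = 2141 m/s.
At r₂: circular v_c2 = √(μ/r₂) = 3377 m/s; transfer-apogee v_a = √[μ(2/r₂ − 1/a_t)] = 1973 m/s.
Δv₂ = v_c2 − v_a = 1403 m/s.
Total Δv = Δv₁ + Δv₂ = 3544 m/s = 3.544 km/s.

Δv_total ≈ 3.54 km/s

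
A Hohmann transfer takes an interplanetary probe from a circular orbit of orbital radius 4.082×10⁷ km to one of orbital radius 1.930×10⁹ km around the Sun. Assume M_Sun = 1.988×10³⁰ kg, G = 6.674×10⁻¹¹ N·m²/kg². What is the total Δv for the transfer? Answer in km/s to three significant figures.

Δv_total ≈ 29.4 km/s

μ = GM = 6.674×10⁻¹¹ × 1.988×10³⁰ = 1.327×10²⁰ m³/s².
r₁ = 4.082×10⁷ km = 4.082×10¹⁰ m.
r₂ = 1.930×10⁹ km = 1.930×10¹² m.
Transfer ellipse a_t = (r₁ + r₂)/2 = 9.854×10¹¹ m.
At r₁: circular v_c1 = √(μ/r₁) = 57010 m/s; transfer-perihelion v_p = √[μ(2/r₁ − 1/a_t)] = 79790 m/s.
Δv₁ = v_p − v_c1 = 22780 m/s.
At r₂: circular v_c2 = √(μ/r₂) = 8291 m/s; transfer-aphelion v_a = √[μ(2/r₂ − 1/a_t)] = 1688 m/s.
Δv₂ = v_c2 − v_a = 6604 m/s.
Total Δv = Δv₁ + Δv₂ = 29380 m/s = 29.38 km/s.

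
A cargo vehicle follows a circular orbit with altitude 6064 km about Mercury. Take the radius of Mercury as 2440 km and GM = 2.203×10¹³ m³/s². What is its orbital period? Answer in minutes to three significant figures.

r = 2440 + 6064 = 8504.0 km = 8.5040×10⁶ m.
Kepler's third law: T = 2π√(r³/μ) = 2π√((8.504×10⁶)³ / 2.203×10¹³).
r³/μ = 2.792×10⁷ s², so T = 2π × 5.284×10³ = 3.320×10⁴ s.
Converting: 3.320×10⁴ s ÷ 60.00 = 553.3 minutes.

T ≈ 553 minutes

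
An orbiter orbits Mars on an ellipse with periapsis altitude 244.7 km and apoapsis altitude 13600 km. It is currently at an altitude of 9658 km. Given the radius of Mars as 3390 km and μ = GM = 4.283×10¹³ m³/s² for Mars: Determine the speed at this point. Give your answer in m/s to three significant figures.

r_p = 3390 + 244.7 = 3634.7 km = 3.6347×10⁶ m.
r_a = 3390 + 13600 = 16990 km = 1.6990×10⁷ m.
r = 3390 + 9658 = 13048 km = 1.305×10⁷ m.
Semi-major axis a = (r_p + r_a)/2 = 10312 km = 1.031×10⁷ m.
Vis-viva: v² = μ(2/r − 1/a) = 4.283×10¹³ × (1.533×10⁻⁷ − 9.697×10⁻⁸) = 2.412×10⁶ m²/s².
v = 1553 m/s.

v ≈ 1550 m/s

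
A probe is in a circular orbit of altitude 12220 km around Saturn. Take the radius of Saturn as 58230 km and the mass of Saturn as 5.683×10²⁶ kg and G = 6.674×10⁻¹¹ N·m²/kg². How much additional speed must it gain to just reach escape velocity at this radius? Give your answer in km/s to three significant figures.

Δv ≈ 9.61 km/s

μ = GM = 6.674×10⁻¹¹ × 5.683×10²⁶ = 3.793×10¹⁶ m³/s².
r = 58230 + 12220 = 70450 km = 7.0450×10⁷ m.
Circular speed v_c = √(μ/r) = 23200 m/s.
Escape speed v_esc = √(2μ/r) = √2 × v_c = 32810 m/s.
Δv = v_esc − v_c = 9611 m/s = 9.611 km/s.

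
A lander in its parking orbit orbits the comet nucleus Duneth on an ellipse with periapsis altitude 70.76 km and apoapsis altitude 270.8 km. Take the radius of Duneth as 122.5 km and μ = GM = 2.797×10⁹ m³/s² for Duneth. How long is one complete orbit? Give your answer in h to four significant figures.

T ≈ 5.241 h

r_p = 122.5 + 70.76 = 193.26 km = 1.9326×10⁵ m.
r_a = 122.5 + 270.8 = 393.30 km = 3.9330×10⁵ m.
Semi-major axis a = (r_p + r_a)/2 = (193.26 + 393.30)/2 = 293.28 km = 2.933×10⁵ m.
By Kepler's third law T = 2π√(a³/μ) = 2π × 3.003×10³ = 1.887×10⁴ s.
= 5.241 h.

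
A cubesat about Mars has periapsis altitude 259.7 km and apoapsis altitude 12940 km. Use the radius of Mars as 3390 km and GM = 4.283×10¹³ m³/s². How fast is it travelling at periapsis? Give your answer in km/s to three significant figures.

r_p = 3390 + 259.7 = 3649.7 km = 3.6497×10⁶ m.
r_a = 3390 + 12940 = 16330 km = 1.6330×10⁷ m.
Semi-major axis a = (r_p + r_a)/2 = 9989.9 km = 9.990×10⁶ m.
Vis-viva: v² = μ(2/r − 1/a) = 4.283×10¹³ × (5.480×10⁻⁷ − 1.001×10⁻⁷) = 1.918×10⁷ m²/s².
v = 4380 m/s = 4.380 km/s.

v ≈ 4.38 km/s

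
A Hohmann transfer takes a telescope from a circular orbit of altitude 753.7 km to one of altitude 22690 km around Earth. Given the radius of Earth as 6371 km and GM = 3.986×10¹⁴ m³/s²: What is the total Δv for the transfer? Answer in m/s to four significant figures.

Δv_total ≈ 3379 m/s

r₁ = 6371 + 753.7 = 7124.7 km = 7.1247×10⁶ m.
r₂ = 6371 + 22690 = 29061 km = 2.9061×10⁷ m.
Transfer ellipse a_t = (r₁ + r₂)/2 = 1.809×10⁷ m.
At r₁: circular v_c1 = √(μ/r₁) = 7480 m/s; transfer-perigee v_p = √[μ(2/r₁ − 1/a_t)] = 9480 m/s.
Δv₁ = v_p − v_c1 = 2000 m/s.
At r₂: circular v_c2 = √(μ/r₂) = 3704 m/s; transfer-apogee v_a = √[μ(2/r₂ − 1/a_t)] = 2324 m/s.
Δv₂ = v_c2 − v_a = 1379 m/s.
Total Δv = Δv₁ + Δv₂ = 3379 m/s.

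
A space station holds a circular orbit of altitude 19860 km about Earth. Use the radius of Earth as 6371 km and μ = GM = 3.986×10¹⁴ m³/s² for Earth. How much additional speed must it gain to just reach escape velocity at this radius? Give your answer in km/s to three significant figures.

Δv ≈ 1.61 km/s

r = 6371 + 19860 = 26231 km = 2.6231×10⁷ m.
Circular speed v_c = √(μ/r) = 3898 m/s.
Escape speed v_esc = √(2μ/r) = √2 × v_c = 5513 m/s.
Δv = v_esc − v_c = 1615 m/s = 1.615 km/s.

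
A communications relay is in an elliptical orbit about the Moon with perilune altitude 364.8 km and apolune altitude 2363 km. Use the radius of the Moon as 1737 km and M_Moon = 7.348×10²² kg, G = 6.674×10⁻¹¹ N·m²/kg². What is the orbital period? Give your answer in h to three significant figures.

T ≈ 4.30 h

μ = GM = 6.674×10⁻¹¹ × 7.348×10²² = 4.904×10¹² m³/s².
r_p = 1737 + 364.8 = 2101.8 km = 2.1018×10⁶ m.
r_a = 1737 + 2363 = 4100.0 km = 4.1000×10⁶ m.
Semi-major axis a = (r_p + r_a)/2 = (2101.8 + 4100.0)/2 = 3100.9 km = 3.101×10⁶ m.
By Kepler's third law T = 2π√(a³/μ) = 2π × 2.466×10³ = 1.549×10⁴ s.
= 4.304 h.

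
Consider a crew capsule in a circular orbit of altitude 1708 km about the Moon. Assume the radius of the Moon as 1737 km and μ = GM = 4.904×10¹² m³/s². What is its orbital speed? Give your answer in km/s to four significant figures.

r = 1737 + 1708 = 3445.0 km = 3.4450×10⁶ m.
For a circular orbit v = √(μ/r) = √(4.904×10¹² / 3.445×10⁶) = √(1.424×10⁶) = 1193 m/s.
That is 1.193 km/s.

v ≈ 1.193 km/s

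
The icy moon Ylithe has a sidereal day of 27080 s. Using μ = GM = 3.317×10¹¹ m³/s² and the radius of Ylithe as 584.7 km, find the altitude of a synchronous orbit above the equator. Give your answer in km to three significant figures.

h_sync ≈ 1250 km

A synchronous orbit has period T, so by Kepler's third law a = (μT²/4π²)^(1/3).
μT²/4π² = 3.317×10¹¹ × (2.708×10⁴)² / 39.48 = 6.161×10¹⁸ m³.
a = 1.833×10⁶ m = 1833.3 km.
Altitude h = a − R = 1833.3 − 584.7 = 1248.6 km.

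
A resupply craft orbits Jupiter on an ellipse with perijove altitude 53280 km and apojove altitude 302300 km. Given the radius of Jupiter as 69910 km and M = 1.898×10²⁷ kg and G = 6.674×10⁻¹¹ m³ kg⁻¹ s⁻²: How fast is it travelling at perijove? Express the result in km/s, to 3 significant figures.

μ = GM = 6.674×10⁻¹¹ × 1.898×10²⁷ = 1.267×10¹⁷ m³/s².
r_p = 69910 + 53280 = 123190 km = 1.2319×10⁸ m.
r_a = 69910 + 302300 = 372210 km = 3.7221×10⁸ m.
Semi-major axis a = (r_p + r_a)/2 = 2.4770×10⁵ km = 2.477×10⁸ m.
Vis-viva: v² = μ(2/r − 1/a) = 1.267×10¹⁷ × (1.624×10⁻⁸ − 4.037×10⁻⁹) = 1.545×10⁹ m²/s².
v = 39310 m/s = 39.31 km/s.

v ≈ 39.3 km/s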